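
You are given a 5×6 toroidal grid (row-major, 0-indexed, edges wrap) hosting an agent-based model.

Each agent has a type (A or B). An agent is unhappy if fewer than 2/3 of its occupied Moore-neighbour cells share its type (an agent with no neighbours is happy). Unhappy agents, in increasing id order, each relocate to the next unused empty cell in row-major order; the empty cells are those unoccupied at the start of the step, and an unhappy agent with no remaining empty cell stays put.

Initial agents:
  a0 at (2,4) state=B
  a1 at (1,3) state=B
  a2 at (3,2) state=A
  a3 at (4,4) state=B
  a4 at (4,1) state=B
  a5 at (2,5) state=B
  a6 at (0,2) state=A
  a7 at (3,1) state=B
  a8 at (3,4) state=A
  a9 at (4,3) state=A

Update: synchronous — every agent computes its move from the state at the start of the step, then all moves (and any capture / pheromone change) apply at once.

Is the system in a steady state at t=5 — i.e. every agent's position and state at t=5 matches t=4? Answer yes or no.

no

t=1: a0@(2,4):B a1@(0,0):B a2@(0,1):A a3@(0,3):B a4@(0,4):B a5@(0,5):B a6@(1,0):A a7@(1,1):B a8@(1,2):A a9@(4,3):A
t=2: a0@(2,4):B a1@(0,2):B a2@(1,3):A a3@(1,4):B a4@(0,4):B a5@(0,5):B a6@(1,5):A a7@(2,0):B a8@(2,1):A a9@(2,2):A
t=3: a0@(0,0):B a1@(0,1):B a2@(0,3):A a3@(1,0):B a4@(1,1):B a5@(0,5):B a6@(1,2):A a7@(2,3):B a8@(2,5):A a9@(2,2):A
t=4: a0@(0,0):B a1@(0,1):B a2@(0,3):A a3@(1,0):B a4@(0,2):B a5@(0,5):B a6@(0,4):A a7@(1,3):B a8@(1,4):A a9@(1,5):A
t=5: a0@(0,0):B a1@(0,1):B a2@(1,1):A a3@(1,0):B a4@(0,2):B a5@(1,2):B a6@(2,0):A a7@(2,1):B a8@(2,2):A a9@(2,3):A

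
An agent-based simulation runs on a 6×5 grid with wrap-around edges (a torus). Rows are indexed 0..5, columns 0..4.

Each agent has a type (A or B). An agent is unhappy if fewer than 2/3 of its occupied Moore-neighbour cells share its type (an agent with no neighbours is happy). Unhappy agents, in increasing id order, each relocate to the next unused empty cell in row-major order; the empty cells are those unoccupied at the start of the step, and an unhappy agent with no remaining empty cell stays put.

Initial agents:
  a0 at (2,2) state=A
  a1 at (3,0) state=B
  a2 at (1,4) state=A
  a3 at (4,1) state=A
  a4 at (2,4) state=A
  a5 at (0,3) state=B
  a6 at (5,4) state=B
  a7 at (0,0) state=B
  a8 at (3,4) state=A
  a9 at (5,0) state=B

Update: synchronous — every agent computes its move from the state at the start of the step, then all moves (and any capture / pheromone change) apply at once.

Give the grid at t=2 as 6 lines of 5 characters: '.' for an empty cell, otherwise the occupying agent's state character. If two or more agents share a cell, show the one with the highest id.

t=1: a0@(2,2):A a1@(0,1):B a2@(0,2):A a3@(0,4):A a4@(2,4):A a5@(1,0):B a6@(5,4):B a7@(0,0):B a8@(1,1):A a9@(5,0):B
t=2: a0@(2,2):A a1@(0,3):B a2@(1,2):A a3@(1,3):A a4@(1,4):A a5@(2,0):B a6@(5,4):B a7@(0,0):B a8@(2,1):A a9@(5,0):B

B..B.
..AAA
BAA..
.....
.....
B...B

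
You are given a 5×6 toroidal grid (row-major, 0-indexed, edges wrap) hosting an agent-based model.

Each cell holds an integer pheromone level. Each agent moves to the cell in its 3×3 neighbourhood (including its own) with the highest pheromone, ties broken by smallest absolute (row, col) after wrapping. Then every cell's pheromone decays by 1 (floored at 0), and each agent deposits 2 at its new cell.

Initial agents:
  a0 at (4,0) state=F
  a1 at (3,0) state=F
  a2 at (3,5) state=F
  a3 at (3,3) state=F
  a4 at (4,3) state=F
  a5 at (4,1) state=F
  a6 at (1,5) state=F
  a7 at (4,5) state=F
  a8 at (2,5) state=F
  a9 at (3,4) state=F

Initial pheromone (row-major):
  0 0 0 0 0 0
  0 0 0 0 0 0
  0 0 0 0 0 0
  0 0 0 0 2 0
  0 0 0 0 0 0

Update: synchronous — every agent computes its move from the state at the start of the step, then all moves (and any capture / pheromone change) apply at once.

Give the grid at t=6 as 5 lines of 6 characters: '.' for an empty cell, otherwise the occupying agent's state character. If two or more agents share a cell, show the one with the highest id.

t=1: a0@(0,0) a1@(2,0) a2@(3,4) a3@(3,4) a4@(3,4) a5@(0,0) a6@(0,0) a7@(3,4) a8@(3,4) a9@(3,4) | pheromone: 6 0 0 0 0 0 / 0 0 0 0 0 0 / 2 0 0 0 0 0 / 0 0 0 0 13 0 / 0 0 0 0 0 0
t=2: a0@(0,0) a1@(2,0) a2@(3,4) a3@(3,4) a4@(3,4) a5@(0,0) a6@(0,0) a7@(3,4) a8@(3,4) a9@(3,4) | pheromone: 11 0 0 0 0 0 / 0 0 0 0 0 0 / 3 0 0 0 0 0 / 0 0 0 0 24 0 / 0 0 0 0 0 0
t=3: a0@(0,0) a1@(2,0) a2@(3,4) a3@(3,4) a4@(3,4) a5@(0,0) a6@(0,0) a7@(3,4) a8@(3,4) a9@(3,4) | pheromone: 16 0 0 0 0 0 / 0 0 0 0 0 0 / 4 0 0 0 0 0 / 0 0 0 0 35 0 / 0 0 0 0 0 0
t=4: a0@(0,0) a1@(2,0) a2@(3,4) a3@(3,4) a4@(3,4) a5@(0,0) a6@(0,0) a7@(3,4) a8@(3,4) a9@(3,4) | pheromone: 21 0 0 0 0 0 / 0 0 0 0 0 0 / 5 0 0 0 0 0 / 0 0 0 0 46 0 / 0 0 0 0 0 0
t=5: a0@(0,0) a1@(2,0) a2@(3,4) a3@(3,4) a4@(3,4) a5@(0,0) a6@(0,0) a7@(3,4) a8@(3,4) a9@(3,4) | pheromone: 26 0 0 0 0 0 / 0 0 0 0 0 0 / 6 0 0 0 0 0 / 0 0 0 0 57 0 / 0 0 0 0 0 0
t=6: a0@(0,0) a1@(2,0) a2@(3,4) a3@(3,4) a4@(3,4) a5@(0,0) a6@(0,0) a7@(3,4) a8@(3,4) a9@(3,4) | pheromone: 31 0 0 0 0 0 / 0 0 0 0 0 0 / 7 0 0 0 0 0 / 0 0 0 0 68 0 / 0 0 0 0 0 0

F.....
......
F.....
....F.
......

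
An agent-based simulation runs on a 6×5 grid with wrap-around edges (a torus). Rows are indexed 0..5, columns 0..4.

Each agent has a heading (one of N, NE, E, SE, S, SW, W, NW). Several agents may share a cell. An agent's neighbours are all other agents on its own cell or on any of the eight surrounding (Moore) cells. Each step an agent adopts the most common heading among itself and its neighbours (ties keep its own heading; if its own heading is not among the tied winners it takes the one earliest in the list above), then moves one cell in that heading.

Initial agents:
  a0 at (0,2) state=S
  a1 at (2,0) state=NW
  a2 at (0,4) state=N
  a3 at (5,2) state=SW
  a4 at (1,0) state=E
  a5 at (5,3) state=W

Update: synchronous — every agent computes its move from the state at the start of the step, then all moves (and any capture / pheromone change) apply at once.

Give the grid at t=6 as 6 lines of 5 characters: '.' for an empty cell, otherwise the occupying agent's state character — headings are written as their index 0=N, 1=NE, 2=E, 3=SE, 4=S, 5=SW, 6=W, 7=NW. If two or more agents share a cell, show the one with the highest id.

t=1: a0@(1,2):S a1@(1,4):NW a2@(5,4):N a3@(0,1):SW a4@(1,1):E a5@(5,2):W
t=2: a0@(2,2):S a1@(0,3):NW a2@(4,4):N a3@(1,0):SW a4@(1,2):E a5@(5,1):W
t=3: a0@(3,2):S a1@(5,2):NW a2@(3,4):N a3@(2,4):SW a4@(1,3):E a5@(5,0):W
t=4: a0@(4,2):S a1@(4,1):NW a2@(2,4):N a3@(3,3):SW a4@(1,4):E a5@(5,4):W
t=5: a0@(5,2):S a1@(3,0):NW a2@(1,4):N a3@(4,2):SW a4@(1,0):E a5@(5,3):W
t=6: a0@(0,2):S a1@(2,4):NW a2@(0,4):N a3@(5,1):SW a4@(1,1):E a5@(5,2):W

..4.0
.2...
....7
.....
.....
.56..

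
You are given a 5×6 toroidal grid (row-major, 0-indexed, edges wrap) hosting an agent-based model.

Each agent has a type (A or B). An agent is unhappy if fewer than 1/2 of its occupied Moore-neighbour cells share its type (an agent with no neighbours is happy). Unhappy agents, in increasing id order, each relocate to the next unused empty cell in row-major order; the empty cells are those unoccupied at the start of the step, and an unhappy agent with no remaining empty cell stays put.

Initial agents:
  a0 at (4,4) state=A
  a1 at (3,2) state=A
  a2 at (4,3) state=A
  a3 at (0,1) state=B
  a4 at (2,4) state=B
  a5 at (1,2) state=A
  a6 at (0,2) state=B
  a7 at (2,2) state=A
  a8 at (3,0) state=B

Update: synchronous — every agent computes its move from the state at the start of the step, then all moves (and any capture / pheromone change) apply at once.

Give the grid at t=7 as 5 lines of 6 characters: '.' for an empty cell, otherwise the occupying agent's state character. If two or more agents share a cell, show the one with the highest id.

t=1: a0@(4,4):A a1@(3,2):A a2@(4,3):A a3@(0,1):B a4@(2,4):B a5@(0,0):A a6@(0,3):B a7@(2,2):A a8@(3,0):B
t=2: a0@(4,4):A a1@(3,2):A a2@(4,3):A a3@(0,2):B a4@(2,4):B a5@(0,4):A a6@(0,5):B a7@(2,2):A a8@(3,0):B
t=3: a0@(4,4):A a1@(3,2):A a2@(4,3):A a3@(0,0):B a4@(2,4):B a5@(0,4):A a6@(0,1):B a7@(2,2):A a8@(3,0):B
t=4: (unchanged — steady state)

BB..A.
......
..A.B.
B.A...
...AA.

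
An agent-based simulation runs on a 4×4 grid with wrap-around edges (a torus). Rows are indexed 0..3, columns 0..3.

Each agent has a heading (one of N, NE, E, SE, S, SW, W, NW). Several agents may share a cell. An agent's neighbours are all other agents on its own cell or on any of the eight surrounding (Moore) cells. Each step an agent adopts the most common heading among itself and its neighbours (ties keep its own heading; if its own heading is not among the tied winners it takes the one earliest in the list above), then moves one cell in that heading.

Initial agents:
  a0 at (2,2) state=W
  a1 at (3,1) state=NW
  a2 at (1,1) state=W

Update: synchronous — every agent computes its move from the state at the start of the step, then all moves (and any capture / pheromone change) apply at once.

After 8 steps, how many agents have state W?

t=1: a0@(2,1):W a1@(2,0):NW a2@(1,0):W
t=2: a0@(2,0):W a1@(2,3):W a2@(1,3):W
t=3: a0@(2,3):W a1@(2,2):W a2@(1,2):W
t=4: a0@(2,2):W a1@(2,1):W a2@(1,1):W
t=5: a0@(2,1):W a1@(2,0):W a2@(1,0):W
t=6: a0@(2,0):W a1@(2,3):W a2@(1,3):W
t=7: a0@(2,3):W a1@(2,2):W a2@(1,2):W
t=8: a0@(2,2):W a1@(2,1):W a2@(1,1):W

3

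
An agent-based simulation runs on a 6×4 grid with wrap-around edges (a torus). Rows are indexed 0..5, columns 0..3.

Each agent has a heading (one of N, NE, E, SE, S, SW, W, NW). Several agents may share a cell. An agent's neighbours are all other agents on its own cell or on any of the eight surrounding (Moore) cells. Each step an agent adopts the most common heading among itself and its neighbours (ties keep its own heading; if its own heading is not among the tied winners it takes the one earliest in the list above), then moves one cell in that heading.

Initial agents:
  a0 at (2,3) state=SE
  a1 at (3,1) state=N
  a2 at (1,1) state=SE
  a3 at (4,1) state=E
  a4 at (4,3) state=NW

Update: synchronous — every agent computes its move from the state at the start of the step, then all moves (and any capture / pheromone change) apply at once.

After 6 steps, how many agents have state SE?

t=1: a0@(3,0):SE a1@(2,1):N a2@(2,2):SE a3@(4,2):E a4@(3,2):NW
t=2: a0@(4,1):SE a1@(3,2):SE a2@(3,3):SE a3@(4,3):E a4@(2,1):NW
t=3: a0@(5,2):SE a1@(4,3):SE a2@(4,0):SE a3@(5,0):SE a4@(1,0):NW
t=4: a0@(0,3):SE a1@(5,0):SE a2@(5,1):SE a3@(0,1):SE a4@(0,3):NW
t=5: a0@(1,0):SE a1@(0,1):SE a2@(0,2):SE a3@(1,2):SE a4@(1,0):SE
t=6: a0@(2,1):SE a1@(1,2):SE a2@(1,3):SE a3@(2,3):SE a4@(2,1):SE

5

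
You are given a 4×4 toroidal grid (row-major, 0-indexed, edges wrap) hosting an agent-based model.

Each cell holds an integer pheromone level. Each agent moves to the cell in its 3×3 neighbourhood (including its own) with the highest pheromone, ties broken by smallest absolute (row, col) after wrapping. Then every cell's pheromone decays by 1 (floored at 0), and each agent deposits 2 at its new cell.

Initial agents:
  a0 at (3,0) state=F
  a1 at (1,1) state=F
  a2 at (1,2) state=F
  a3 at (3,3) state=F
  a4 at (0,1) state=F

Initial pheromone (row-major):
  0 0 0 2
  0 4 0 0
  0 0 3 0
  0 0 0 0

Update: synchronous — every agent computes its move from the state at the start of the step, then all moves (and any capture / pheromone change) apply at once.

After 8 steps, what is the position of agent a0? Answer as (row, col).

t=1: a0@(0,3) a1@(1,1) a2@(1,1) a3@(2,2) a4@(1,1) | pheromone: 0 0 0 3 / 0 9 0 0 / 0 0 4 0 / 0 0 0 0
t=2: a0@(0,3) a1@(1,1) a2@(1,1) a3@(1,1) a4@(1,1) | pheromone: 0 0 0 4 / 0 16 0 0 / 0 0 3 0 / 0 0 0 0
t=3: a0@(0,3) a1@(1,1) a2@(1,1) a3@(1,1) a4@(1,1) | pheromone: 0 0 0 5 / 0 23 0 0 / 0 0 2 0 / 0 0 0 0
t=4: a0@(0,3) a1@(1,1) a2@(1,1) a3@(1,1) a4@(1,1) | pheromone: 0 0 0 6 / 0 30 0 0 / 0 0 1 0 / 0 0 0 0
t=5: a0@(0,3) a1@(1,1) a2@(1,1) a3@(1,1) a4@(1,1) | pheromone: 0 0 0 7 / 0 37 0 0 / 0 0 0 0 / 0 0 0 0
t=6: a0@(0,3) a1@(1,1) a2@(1,1) a3@(1,1) a4@(1,1) | pheromone: 0 0 0 8 / 0 44 0 0 / 0 0 0 0 / 0 0 0 0
t=7: a0@(0,3) a1@(1,1) a2@(1,1) a3@(1,1) a4@(1,1) | pheromone: 0 0 0 9 / 0 51 0 0 / 0 0 0 0 / 0 0 0 0
t=8: a0@(0,3) a1@(1,1) a2@(1,1) a3@(1,1) a4@(1,1) | pheromone: 0 0 0 10 / 0 58 0 0 / 0 0 0 0 / 0 0 0 0

(0, 3)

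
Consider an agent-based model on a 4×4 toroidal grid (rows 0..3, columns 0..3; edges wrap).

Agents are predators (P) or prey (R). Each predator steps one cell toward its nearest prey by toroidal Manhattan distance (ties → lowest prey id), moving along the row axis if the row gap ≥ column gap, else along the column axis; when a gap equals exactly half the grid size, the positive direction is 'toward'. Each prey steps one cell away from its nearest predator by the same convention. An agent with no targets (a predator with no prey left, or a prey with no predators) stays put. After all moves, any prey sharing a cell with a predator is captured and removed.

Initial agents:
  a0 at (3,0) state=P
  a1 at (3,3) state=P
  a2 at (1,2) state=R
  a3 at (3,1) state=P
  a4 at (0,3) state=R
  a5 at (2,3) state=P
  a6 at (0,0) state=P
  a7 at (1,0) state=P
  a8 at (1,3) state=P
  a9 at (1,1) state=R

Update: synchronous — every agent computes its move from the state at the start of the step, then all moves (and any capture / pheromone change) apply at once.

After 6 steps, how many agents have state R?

0

t=1: a0@(0,0):P a1@(0,3):P a3@(0,1):P a5@(1,3):P a6@(0,3):P a7@(1,1):P a8@(1,2):P
t=2: (unchanged — steady state)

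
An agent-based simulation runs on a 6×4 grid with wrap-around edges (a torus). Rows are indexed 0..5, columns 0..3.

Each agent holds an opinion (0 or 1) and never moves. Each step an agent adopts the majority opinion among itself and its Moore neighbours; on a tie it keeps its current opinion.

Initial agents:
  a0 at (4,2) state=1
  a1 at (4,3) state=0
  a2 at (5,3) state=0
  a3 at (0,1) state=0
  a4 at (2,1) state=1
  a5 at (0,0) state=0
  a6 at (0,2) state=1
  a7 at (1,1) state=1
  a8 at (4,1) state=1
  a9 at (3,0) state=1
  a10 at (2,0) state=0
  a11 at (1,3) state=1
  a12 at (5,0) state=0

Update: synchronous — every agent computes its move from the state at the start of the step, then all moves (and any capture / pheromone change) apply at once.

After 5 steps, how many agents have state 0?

5

t=1: a0@(4,2):1 a1@(4,3):0 a2@(5,3):0 a3@(0,1):0 a4@(2,1):1 a5@(0,0):0 a6@(0,2):1 a7@(1,1):1 a8@(4,1):1 a9@(3,0):1 a10@(2,0):1 a11@(1,3):1 a12@(5,0):0
t=2: (unchanged — steady state)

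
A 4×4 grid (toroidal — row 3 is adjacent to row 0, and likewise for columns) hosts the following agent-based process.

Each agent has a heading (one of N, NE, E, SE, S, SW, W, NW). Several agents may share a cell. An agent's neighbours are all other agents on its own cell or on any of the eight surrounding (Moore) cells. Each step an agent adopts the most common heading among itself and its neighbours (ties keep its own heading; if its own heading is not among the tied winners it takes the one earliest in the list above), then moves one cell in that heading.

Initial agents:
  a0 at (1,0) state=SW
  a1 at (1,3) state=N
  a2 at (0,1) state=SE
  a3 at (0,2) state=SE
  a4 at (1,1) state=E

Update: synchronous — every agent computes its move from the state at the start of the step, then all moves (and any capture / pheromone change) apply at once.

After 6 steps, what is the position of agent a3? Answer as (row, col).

(2, 0)

t=1: a0@(2,3):SW a1@(0,3):N a2@(1,2):SE a3@(1,3):SE a4@(2,2):SE
t=2: a0@(3,0):SE a1@(1,0):SE a2@(2,3):SE a3@(2,0):SE a4@(3,3):SE
t=3: a0@(0,1):SE a1@(2,1):SE a2@(3,0):SE a3@(3,1):SE a4@(0,0):SE
t=4: a0@(1,2):SE a1@(3,2):SE a2@(0,1):SE a3@(0,2):SE a4@(1,1):SE
t=5: a0@(2,3):SE a1@(0,3):SE a2@(1,2):SE a3@(1,3):SE a4@(2,2):SE
t=6: a0@(3,0):SE a1@(1,0):SE a2@(2,3):SE a3@(2,0):SE a4@(3,3):SE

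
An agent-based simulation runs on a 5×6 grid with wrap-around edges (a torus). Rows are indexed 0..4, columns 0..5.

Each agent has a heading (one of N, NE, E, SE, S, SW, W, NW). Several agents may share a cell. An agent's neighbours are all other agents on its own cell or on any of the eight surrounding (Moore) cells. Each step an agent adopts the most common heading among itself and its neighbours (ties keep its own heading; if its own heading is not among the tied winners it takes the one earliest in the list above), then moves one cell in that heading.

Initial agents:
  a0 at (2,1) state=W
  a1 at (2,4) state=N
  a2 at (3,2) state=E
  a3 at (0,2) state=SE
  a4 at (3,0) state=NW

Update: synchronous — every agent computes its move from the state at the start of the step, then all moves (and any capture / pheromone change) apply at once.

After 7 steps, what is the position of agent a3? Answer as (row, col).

t=1: a0@(2,0):W a1@(1,4):N a2@(3,3):E a3@(1,3):SE a4@(2,5):NW
t=2: a0@(2,5):W a1@(0,4):N a2@(3,4):E a3@(2,4):SE a4@(1,4):NW
t=3: a0@(2,4):W a1@(4,4):N a2@(3,5):E a3@(3,5):SE a4@(0,3):NW
t=4: a0@(2,3):W a1@(3,4):N a2@(3,0):E a3@(4,0):SE a4@(4,2):NW
t=5: a0@(2,2):W a1@(2,4):N a2@(3,1):E a3@(0,1):SE a4@(3,1):NW
t=6: a0@(2,1):W a1@(1,4):N a2@(3,2):E a3@(1,2):SE a4@(2,0):NW
t=7: a0@(2,0):W a1@(0,4):N a2@(3,3):E a3@(2,3):SE a4@(1,5):NW

(2, 3)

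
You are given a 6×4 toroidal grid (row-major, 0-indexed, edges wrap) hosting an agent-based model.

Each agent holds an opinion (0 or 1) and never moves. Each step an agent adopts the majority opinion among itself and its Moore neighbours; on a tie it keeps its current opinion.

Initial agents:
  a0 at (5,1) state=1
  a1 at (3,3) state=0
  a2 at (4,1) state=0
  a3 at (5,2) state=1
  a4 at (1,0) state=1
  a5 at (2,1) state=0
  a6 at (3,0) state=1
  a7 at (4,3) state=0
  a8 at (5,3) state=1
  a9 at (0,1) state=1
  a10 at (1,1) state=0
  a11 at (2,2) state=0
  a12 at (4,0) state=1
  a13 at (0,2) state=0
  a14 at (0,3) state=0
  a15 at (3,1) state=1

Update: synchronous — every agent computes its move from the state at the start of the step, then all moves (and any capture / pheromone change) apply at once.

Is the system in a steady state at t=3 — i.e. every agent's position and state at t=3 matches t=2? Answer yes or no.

t=1: a0@(5,1):1 a1@(3,3):0 a2@(4,1):1 a3@(5,2):1 a4@(1,0):0 a5@(2,1):0 a6@(3,0):0 a7@(4,3):1 a8@(5,3):1 a9@(0,1):1 a10@(1,1):0 a11@(2,2):0 a12@(4,0):1 a13@(0,2):1 a14@(0,3):1 a15@(3,1):1
t=2: a0@(5,1):1 a1@(3,3):0 a2@(4,1):1 a3@(5,2):1 a4@(1,0):0 a5@(2,1):0 a6@(3,0):1 a7@(4,3):1 a8@(5,3):1 a9@(0,1):1 a10@(1,1):0 a11@(2,2):0 a12@(4,0):1 a13@(0,2):1 a14@(0,3):1 a15@(3,1):1
t=3: a0@(5,1):1 a1@(3,3):1 a2@(4,1):1 a3@(5,2):1 a4@(1,0):0 a5@(2,1):0 a6@(3,0):1 a7@(4,3):1 a8@(5,3):1 a9@(0,1):1 a10@(1,1):0 a11@(2,2):0 a12@(4,0):1 a13@(0,2):1 a14@(0,3):1 a15@(3,1):1

no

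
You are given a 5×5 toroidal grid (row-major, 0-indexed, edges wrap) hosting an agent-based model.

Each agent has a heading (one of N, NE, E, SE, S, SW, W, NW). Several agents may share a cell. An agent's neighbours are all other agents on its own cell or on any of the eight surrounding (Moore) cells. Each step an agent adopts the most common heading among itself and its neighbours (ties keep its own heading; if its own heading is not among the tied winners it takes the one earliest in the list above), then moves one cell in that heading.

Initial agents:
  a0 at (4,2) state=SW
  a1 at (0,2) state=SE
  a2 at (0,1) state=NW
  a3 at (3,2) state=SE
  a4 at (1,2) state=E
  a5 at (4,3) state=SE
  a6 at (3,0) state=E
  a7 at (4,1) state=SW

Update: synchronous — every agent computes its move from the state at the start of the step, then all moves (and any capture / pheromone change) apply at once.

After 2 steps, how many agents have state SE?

t=1: a0@(0,3):SE a1@(1,3):SE a2@(1,0):SW a3@(4,3):SE a4@(1,3):E a5@(0,4):SE a6@(3,1):E a7@(0,0):SW
t=2: a0@(1,4):SE a1@(2,4):SE a2@(2,4):SW a3@(0,4):SE a4@(2,4):SE a5@(1,0):SE a6@(3,2):E a7@(1,4):SW

5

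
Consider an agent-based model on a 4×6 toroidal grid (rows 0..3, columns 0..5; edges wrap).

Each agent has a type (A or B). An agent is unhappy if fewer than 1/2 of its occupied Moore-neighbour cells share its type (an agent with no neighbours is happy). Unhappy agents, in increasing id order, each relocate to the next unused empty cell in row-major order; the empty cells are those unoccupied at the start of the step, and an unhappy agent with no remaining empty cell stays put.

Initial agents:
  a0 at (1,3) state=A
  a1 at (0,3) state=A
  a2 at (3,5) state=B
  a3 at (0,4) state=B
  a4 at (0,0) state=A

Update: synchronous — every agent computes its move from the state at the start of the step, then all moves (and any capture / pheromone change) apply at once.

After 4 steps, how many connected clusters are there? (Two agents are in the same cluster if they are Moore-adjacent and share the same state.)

t=1: a0@(1,3):A a1@(0,3):A a2@(3,5):B a3@(0,1):B a4@(0,2):A
t=2: a0@(1,3):A a1@(0,3):A a2@(3,5):B a3@(0,0):B a4@(0,2):A
t=3: (unchanged — steady state)

2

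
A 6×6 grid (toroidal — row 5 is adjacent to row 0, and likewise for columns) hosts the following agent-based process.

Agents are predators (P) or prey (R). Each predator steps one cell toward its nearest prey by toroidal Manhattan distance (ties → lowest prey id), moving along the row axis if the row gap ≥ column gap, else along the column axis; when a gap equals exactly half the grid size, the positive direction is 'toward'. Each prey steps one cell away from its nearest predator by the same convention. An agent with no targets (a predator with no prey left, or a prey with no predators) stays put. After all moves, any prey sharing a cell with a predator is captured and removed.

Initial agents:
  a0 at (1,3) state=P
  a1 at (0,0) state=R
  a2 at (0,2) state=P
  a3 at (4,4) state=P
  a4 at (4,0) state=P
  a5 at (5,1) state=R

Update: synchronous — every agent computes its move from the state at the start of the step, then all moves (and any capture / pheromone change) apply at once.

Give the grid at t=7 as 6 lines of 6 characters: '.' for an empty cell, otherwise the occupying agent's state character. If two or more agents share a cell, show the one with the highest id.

t=1: a0@(1,4):P a1@(0,5):R a2@(0,1):P a3@(5,4):P a4@(5,0):P a5@(4,1):R
t=2: a0@(0,4):P a1@(5,5):R a2@(0,0):P a3@(0,4):P a4@(0,0):P a5@(3,1):R
t=3: a0@(5,4):P a1@(4,5):R a2@(5,0):P a3@(5,4):P a4@(5,0):P a5@(2,1):R
t=4: a0@(4,4):P a1@(3,5):R a2@(4,0):P a3@(4,4):P a4@(4,0):P a5@(1,1):R
t=5: a0@(3,4):P a1@(2,5):R a2@(3,0):P a3@(3,4):P a4@(3,0):P a5@(0,1):R
t=6: a0@(2,4):P a1@(1,5):R a2@(2,0):P a3@(2,4):P a4@(2,0):P a5@(5,1):R
t=7: a0@(1,4):P a1@(0,5):R a2@(1,0):P a3@(1,4):P a4@(1,0):P a5@(4,1):R

.....R
P...P.
......
......
.R....
......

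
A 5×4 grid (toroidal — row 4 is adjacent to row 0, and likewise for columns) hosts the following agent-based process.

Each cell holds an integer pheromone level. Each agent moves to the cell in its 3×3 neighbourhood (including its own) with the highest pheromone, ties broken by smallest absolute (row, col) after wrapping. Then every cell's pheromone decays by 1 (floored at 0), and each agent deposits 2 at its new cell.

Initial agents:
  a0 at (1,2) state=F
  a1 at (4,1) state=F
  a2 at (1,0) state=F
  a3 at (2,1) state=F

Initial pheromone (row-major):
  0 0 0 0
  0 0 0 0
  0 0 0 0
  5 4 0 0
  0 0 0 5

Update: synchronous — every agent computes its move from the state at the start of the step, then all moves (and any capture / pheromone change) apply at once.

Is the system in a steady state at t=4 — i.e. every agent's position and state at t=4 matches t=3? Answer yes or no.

t=1: a0@(0,1) a1@(3,0) a2@(0,0) a3@(3,0) | pheromone: 2 2 0 0 / 0 0 0 0 / 0 0 0 0 / 8 3 0 0 / 0 0 0 4
t=2: a0@(0,0) a1@(3,0) a2@(4,3) a3@(3,0) | pheromone: 3 1 0 0 / 0 0 0 0 / 0 0 0 0 / 11 2 0 0 / 0 0 0 5
t=3: a0@(4,3) a1@(3,0) a2@(3,0) a3@(3,0) | pheromone: 2 0 0 0 / 0 0 0 0 / 0 0 0 0 / 16 1 0 0 / 0 0 0 6
t=4: a0@(3,0) a1@(3,0) a2@(3,0) a3@(3,0) | pheromone: 1 0 0 0 / 0 0 0 0 / 0 0 0 0 / 23 0 0 0 / 0 0 0 5

no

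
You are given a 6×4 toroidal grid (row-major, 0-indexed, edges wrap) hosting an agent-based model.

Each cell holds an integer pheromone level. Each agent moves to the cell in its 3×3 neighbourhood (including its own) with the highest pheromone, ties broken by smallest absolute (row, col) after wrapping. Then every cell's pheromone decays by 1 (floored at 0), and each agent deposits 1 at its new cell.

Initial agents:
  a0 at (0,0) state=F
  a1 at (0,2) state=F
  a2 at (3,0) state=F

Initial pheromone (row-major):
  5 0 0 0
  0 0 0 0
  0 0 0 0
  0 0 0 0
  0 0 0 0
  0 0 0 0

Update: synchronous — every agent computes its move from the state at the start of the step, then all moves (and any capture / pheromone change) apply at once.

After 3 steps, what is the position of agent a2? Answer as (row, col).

t=1: a0@(0,0) a1@(0,1) a2@(2,0) | pheromone: 5 1 0 0 / 0 0 0 0 / 1 0 0 0 / 0 0 0 0 / 0 0 0 0 / 0 0 0 0
t=2: a0@(0,0) a1@(0,0) a2@(2,0) | pheromone: 6 0 0 0 / 0 0 0 0 / 1 0 0 0 / 0 0 0 0 / 0 0 0 0 / 0 0 0 0
t=3: a0@(0,0) a1@(0,0) a2@(2,0) | pheromone: 7 0 0 0 / 0 0 0 0 / 1 0 0 0 / 0 0 0 0 / 0 0 0 0 / 0 0 0 0

(2, 0)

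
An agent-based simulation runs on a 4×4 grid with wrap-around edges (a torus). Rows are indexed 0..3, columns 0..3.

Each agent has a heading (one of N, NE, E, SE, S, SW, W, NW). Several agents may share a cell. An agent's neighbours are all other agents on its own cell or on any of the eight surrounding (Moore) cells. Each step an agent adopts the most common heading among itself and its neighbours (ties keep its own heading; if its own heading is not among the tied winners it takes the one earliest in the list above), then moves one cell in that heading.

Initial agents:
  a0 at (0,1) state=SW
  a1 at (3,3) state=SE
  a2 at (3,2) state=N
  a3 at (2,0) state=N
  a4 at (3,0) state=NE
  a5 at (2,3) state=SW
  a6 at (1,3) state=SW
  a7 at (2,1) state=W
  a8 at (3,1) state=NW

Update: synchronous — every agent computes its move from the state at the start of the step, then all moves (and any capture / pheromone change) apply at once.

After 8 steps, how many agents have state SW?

9

t=1: a0@(1,0):SW a1@(2,3):N a2@(0,1):SW a3@(3,3):SW a4@(0,3):SW a5@(3,2):SW a6@(2,2):SW a7@(1,1):N a8@(2,1):N
t=2: a0@(2,3):SW a1@(3,2):SW a2@(1,0):SW a3@(0,2):SW a4@(1,2):SW a5@(0,1):SW a6@(3,1):SW a7@(2,0):SW a8@(3,0):SW
t=3: a0@(3,2):SW a1@(0,1):SW a2@(2,3):SW a3@(1,1):SW a4@(2,1):SW a5@(1,0):SW a6@(0,0):SW a7@(3,3):SW a8@(0,3):SW
t=4: a0@(0,1):SW a1@(1,0):SW a2@(3,2):SW a3@(2,0):SW a4@(3,0):SW a5@(2,3):SW a6@(1,3):SW a7@(0,2):SW a8@(1,2):SW
t=5: a0@(1,0):SW a1@(2,3):SW a2@(0,1):SW a3@(3,3):SW a4@(0,3):SW a5@(3,2):SW a6@(2,2):SW a7@(1,1):SW a8@(2,1):SW
t=6: a0@(2,3):SW a1@(3,2):SW a2@(1,0):SW a3@(0,2):SW a4@(1,2):SW a5@(0,1):SW a6@(3,1):SW a7@(2,0):SW a8@(3,0):SW
t=7: a0@(3,2):SW a1@(0,1):SW a2@(2,3):SW a3@(1,1):SW a4@(2,1):SW a5@(1,0):SW a6@(0,0):SW a7@(3,3):SW a8@(0,3):SW
t=8: a0@(0,1):SW a1@(1,0):SW a2@(3,2):SW a3@(2,0):SW a4@(3,0):SW a5@(2,3):SW a6@(1,3):SW a7@(0,2):SW a8@(1,2):SW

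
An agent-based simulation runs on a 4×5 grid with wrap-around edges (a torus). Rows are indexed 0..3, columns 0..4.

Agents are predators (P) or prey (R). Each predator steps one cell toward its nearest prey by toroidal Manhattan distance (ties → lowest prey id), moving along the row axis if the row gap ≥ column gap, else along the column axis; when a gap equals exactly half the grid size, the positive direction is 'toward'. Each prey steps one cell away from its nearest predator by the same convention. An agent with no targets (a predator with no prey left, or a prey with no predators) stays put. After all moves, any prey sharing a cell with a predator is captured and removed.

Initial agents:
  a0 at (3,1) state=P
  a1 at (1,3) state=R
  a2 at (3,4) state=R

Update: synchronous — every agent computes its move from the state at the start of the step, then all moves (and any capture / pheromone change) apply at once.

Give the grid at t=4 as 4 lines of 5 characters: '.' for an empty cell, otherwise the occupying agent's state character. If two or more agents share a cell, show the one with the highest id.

t=1: a0@(3,0):P a1@(0,3):R a2@(3,3):R
t=2: a0@(3,4):P a1@(0,2):R a2@(3,2):R
t=3: a0@(3,3):P a1@(0,1):R a2@(3,1):R
t=4: a0@(3,2):P a1@(0,0):R a2@(3,0):R

R....
.....
.....
R.P..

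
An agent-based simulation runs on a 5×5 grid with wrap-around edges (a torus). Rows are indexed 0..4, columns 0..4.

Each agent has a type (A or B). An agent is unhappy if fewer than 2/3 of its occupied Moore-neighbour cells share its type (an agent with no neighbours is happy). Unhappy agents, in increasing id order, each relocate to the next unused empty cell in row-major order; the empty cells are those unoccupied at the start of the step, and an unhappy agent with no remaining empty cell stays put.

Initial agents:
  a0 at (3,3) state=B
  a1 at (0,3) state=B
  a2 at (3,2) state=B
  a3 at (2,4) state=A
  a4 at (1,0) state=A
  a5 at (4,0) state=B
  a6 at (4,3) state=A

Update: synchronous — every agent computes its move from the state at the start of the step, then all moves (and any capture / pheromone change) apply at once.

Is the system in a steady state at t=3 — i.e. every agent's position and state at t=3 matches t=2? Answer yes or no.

no

t=1: a0@(0,0):B a1@(0,1):B a2@(0,2):B a3@(0,4):A a4@(1,0):A a5@(4,0):B a6@(1,1):A
t=2: a0@(0,3):B a1@(1,2):B a2@(1,3):B a3@(1,4):A a4@(2,0):A a5@(4,0):B a6@(2,1):A
t=3: a0@(0,3):B a1@(1,2):B a2@(1,3):B a3@(0,0):A a4@(2,0):A a5@(4,0):B a6@(0,1):A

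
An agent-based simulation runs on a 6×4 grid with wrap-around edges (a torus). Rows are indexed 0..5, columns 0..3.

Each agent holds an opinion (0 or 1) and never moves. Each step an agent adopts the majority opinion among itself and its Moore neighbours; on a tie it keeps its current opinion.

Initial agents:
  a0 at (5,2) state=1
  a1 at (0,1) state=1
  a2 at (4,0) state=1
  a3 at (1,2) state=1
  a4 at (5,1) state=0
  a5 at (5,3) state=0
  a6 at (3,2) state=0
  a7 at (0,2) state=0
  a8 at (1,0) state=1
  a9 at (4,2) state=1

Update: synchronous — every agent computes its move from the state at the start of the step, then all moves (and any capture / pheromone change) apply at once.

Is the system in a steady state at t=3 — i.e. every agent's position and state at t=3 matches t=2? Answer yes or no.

t=1: a0@(5,2):1 a1@(0,1):1 a2@(4,0):0 a3@(1,2):1 a4@(5,1):1 a5@(5,3):1 a6@(3,2):0 a7@(0,2):0 a8@(1,0):1 a9@(4,2):0
t=2: a0@(5,2):1 a1@(0,1):1 a2@(4,0):1 a3@(1,2):1 a4@(5,1):1 a5@(5,3):0 a6@(3,2):0 a7@(0,2):1 a8@(1,0):1 a9@(4,2):1
t=3: a0@(5,2):1 a1@(0,1):1 a2@(4,0):1 a3@(1,2):1 a4@(5,1):1 a5@(5,3):1 a6@(3,2):0 a7@(0,2):1 a8@(1,0):1 a9@(4,2):1

no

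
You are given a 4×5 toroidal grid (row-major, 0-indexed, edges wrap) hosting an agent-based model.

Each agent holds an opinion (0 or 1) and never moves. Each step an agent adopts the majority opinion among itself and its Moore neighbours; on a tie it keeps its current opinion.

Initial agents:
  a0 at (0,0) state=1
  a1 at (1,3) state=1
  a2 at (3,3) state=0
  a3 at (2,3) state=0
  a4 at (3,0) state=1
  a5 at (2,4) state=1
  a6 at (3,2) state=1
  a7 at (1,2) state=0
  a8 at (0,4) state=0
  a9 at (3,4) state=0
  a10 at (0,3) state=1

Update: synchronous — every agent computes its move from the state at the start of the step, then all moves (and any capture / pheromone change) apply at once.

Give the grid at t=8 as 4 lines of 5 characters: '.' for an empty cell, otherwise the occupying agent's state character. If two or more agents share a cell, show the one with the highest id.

1..01
..01.
...01
1.000

t=1: a0@(0,0):1 a1@(1,3):1 a2@(3,3):0 a3@(2,3):0 a4@(3,0):1 a5@(2,4):1 a6@(3,2):1 a7@(1,2):0 a8@(0,4):1 a9@(3,4):0 a10@(0,3):0
t=2: a0@(0,0):1 a1@(1,3):1 a2@(3,3):0 a3@(2,3):0 a4@(3,0):1 a5@(2,4):1 a6@(3,2):0 a7@(1,2):0 a8@(0,4):1 a9@(3,4):0 a10@(0,3):0
t=3: (unchanged — steady state)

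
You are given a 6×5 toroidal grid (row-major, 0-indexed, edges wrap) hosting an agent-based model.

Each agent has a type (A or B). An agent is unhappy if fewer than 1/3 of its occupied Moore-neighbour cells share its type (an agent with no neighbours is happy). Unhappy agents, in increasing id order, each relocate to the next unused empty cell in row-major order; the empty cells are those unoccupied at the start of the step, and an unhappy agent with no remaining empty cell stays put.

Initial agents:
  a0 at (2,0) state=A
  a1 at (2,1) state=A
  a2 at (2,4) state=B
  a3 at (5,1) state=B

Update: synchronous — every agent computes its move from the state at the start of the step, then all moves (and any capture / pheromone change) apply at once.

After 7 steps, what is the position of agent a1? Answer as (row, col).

t=1: a0@(2,0):A a1@(2,1):A a2@(0,0):B a3@(5,1):B
t=2: (unchanged — steady state)

(2, 1)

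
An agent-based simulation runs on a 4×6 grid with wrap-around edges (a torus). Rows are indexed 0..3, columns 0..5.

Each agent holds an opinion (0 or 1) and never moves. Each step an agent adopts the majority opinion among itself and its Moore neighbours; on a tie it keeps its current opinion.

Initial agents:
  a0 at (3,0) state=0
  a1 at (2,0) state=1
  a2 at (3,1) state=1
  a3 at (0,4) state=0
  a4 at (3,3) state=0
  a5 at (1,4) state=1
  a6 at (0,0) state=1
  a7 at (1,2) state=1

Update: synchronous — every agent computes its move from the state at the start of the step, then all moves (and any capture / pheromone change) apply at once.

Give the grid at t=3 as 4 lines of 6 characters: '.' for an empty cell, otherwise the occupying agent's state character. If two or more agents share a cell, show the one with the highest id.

t=1: a0@(3,0):1 a1@(2,0):1 a2@(3,1):1 a3@(0,4):0 a4@(3,3):0 a5@(1,4):1 a6@(0,0):1 a7@(1,2):1
t=2: (unchanged — steady state)

1...0.
..1.1.
1.....
11.0..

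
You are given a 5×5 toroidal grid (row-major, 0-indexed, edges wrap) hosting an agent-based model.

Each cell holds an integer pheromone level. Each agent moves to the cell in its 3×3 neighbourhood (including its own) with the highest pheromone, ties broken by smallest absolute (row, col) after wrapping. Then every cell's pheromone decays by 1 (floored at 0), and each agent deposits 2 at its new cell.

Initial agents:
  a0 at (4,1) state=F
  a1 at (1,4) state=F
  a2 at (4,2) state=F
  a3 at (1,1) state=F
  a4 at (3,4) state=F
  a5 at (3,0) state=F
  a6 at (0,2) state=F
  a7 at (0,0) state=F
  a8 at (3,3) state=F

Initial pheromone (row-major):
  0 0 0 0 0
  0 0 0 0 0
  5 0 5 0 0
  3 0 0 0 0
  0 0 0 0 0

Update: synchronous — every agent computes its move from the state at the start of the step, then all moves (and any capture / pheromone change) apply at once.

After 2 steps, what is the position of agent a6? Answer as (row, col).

(0, 1)

t=1: a0@(3,0) a1@(2,0) a2@(0,1) a3@(2,0) a4@(2,0) a5@(2,0) a6@(0,1) a7@(0,0) a8@(2,2) | pheromone: 2 4 0 0 0 / 0 0 0 0 0 / 12 0 6 0 0 / 4 0 0 0 0 / 0 0 0 0 0
t=2: a0@(2,0) a1@(2,0) a2@(0,1) a3@(2,0) a4@(2,0) a5@(2,0) a6@(0,1) a7@(0,1) a8@(2,2) | pheromone: 1 9 0 0 0 / 0 0 0 0 0 / 21 0 7 0 0 / 3 0 0 0 0 / 0 0 0 0 0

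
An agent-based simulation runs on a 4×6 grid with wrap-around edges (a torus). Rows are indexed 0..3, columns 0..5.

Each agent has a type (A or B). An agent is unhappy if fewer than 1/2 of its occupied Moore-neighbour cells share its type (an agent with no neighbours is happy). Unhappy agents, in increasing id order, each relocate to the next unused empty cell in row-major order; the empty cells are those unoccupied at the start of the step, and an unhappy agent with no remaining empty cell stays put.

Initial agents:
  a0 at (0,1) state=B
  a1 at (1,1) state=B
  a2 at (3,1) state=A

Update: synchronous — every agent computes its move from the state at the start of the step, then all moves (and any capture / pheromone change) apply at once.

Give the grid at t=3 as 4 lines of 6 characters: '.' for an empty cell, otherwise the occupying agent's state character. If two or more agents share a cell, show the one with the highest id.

t=1: a0@(0,1):B a1@(1,1):B a2@(0,0):A
t=2: a0@(0,1):B a1@(1,1):B a2@(0,2):A
t=3: a0@(0,1):B a1@(1,1):B a2@(0,0):A

AB....
.B....
......
......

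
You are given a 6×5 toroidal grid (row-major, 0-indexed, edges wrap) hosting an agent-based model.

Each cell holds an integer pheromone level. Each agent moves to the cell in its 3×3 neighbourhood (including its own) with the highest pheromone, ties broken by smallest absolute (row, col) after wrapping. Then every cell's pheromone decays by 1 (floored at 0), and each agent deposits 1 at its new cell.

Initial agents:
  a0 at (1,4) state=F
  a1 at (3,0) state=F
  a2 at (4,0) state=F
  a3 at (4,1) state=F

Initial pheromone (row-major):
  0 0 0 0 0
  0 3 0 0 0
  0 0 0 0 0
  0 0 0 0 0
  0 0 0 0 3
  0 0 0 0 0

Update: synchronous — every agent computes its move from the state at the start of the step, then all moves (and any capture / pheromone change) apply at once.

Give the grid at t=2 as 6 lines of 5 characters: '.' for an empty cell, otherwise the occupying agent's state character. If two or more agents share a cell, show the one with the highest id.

t=1: a0@(0,0) a1@(4,4) a2@(4,4) a3@(3,0) | pheromone: 1 0 0 0 0 / 0 2 0 0 0 / 0 0 0 0 0 / 1 0 0 0 0 / 0 0 0 0 4 / 0 0 0 0 0
t=2: a0@(1,1) a1@(4,4) a2@(4,4) a3@(4,4) | pheromone: 0 0 0 0 0 / 0 2 0 0 0 / 0 0 0 0 0 / 0 0 0 0 0 / 0 0 0 0 6 / 0 0 0 0 0

.....
.F...
.....
.....
....F
.....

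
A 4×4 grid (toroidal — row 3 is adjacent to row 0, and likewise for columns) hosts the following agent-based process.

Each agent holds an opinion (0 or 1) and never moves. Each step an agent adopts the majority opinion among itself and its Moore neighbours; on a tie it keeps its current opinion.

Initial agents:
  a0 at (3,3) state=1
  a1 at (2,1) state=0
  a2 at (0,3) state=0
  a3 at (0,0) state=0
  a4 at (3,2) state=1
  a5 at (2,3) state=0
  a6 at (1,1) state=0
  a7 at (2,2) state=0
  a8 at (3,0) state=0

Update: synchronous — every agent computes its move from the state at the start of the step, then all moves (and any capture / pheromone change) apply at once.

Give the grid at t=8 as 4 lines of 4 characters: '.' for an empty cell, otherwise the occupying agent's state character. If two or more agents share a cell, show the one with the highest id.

t=1: a0@(3,3):0 a1@(2,1):0 a2@(0,3):0 a3@(0,0):0 a4@(3,2):0 a5@(2,3):0 a6@(1,1):0 a7@(2,2):0 a8@(3,0):0
t=2: (unchanged — steady state)

0..0
.0..
.000
0.00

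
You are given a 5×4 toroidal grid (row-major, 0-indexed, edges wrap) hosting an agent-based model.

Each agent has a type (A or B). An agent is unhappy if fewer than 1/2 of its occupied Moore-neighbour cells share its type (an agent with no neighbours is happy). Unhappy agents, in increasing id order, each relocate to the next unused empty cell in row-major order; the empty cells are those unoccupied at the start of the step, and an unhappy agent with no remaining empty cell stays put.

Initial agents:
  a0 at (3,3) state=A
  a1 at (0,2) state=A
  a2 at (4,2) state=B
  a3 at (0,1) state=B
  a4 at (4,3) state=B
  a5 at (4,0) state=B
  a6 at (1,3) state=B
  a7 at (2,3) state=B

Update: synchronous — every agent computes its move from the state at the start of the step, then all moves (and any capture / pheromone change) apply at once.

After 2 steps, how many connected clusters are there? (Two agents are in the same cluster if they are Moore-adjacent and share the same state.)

t=1: a0@(0,0):A a1@(0,3):A a2@(4,2):B a3@(0,1):B a4@(4,3):B a5@(4,0):B a6@(1,3):B a7@(2,3):B
t=2: a0@(0,2):A a1@(1,0):A a2@(4,2):B a3@(0,1):B a4@(4,3):B a5@(4,0):B a6@(1,1):B a7@(2,3):B

4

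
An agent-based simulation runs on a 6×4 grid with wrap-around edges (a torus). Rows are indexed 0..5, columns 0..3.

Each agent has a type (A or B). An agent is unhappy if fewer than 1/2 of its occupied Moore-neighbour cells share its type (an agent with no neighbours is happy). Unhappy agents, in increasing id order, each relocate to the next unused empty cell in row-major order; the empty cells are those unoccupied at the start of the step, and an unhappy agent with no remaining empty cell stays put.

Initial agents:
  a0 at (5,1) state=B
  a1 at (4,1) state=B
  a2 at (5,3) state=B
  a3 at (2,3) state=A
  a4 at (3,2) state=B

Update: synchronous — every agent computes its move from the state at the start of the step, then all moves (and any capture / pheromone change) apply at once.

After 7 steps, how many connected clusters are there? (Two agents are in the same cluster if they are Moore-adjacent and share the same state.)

t=1: a0@(5,1):B a1@(4,1):B a2@(5,3):B a3@(0,0):A a4@(3,2):B
t=2: a0@(5,1):B a1@(4,1):B a2@(0,1):B a3@(0,2):A a4@(3,2):B
t=3: a0@(5,1):B a1@(4,1):B a2@(0,1):B a3@(0,0):A a4@(3,2):B
t=4: a0@(5,1):B a1@(4,1):B a2@(0,1):B a3@(0,2):A a4@(3,2):B
t=5: a0@(5,1):B a1@(4,1):B a2@(0,1):B a3@(0,0):A a4@(3,2):B
t=6: a0@(5,1):B a1@(4,1):B a2@(0,1):B a3@(0,2):A a4@(3,2):B
t=7: a0@(5,1):B a1@(4,1):B a2@(0,1):B a3@(0,0):A a4@(3,2):B

2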